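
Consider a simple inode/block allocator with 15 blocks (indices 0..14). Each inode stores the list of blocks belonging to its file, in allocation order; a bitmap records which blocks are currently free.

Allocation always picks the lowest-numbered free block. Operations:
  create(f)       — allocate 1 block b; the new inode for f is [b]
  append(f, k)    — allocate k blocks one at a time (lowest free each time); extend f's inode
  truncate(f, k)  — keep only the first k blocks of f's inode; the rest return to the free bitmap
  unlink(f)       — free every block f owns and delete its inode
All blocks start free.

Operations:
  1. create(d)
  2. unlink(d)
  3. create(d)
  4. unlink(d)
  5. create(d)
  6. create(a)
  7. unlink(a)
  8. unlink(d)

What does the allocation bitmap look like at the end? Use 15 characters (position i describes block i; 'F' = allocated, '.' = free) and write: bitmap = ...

after create(d) → d:[0]  free=[F..............]
after unlink(d) →   free=[...............]
after create(d) → d:[0]  free=[F..............]
after unlink(d) →   free=[...............]
after create(d) → d:[0]  free=[F..............]
after create(a) → a:[1], d:[0]  free=[FF.............]
after unlink(a) → d:[0]  free=[F..............]
after unlink(d) →   free=[...............]

bitmap = ...............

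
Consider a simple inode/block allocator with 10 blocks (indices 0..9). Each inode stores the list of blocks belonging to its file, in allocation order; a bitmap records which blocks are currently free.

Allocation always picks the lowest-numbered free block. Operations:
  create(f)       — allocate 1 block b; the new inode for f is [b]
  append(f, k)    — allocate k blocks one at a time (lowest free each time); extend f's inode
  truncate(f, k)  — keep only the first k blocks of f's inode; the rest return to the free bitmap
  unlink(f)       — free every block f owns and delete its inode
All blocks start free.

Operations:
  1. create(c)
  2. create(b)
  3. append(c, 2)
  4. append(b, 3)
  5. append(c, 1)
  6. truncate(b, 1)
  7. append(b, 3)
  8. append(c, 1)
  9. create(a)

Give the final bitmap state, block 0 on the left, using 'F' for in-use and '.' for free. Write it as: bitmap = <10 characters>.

bitmap = FFFFFFFFFF

after create(c) → c:[0]  free=[F.........]
after create(b) → b:[1], c:[0]  free=[FF........]
after append(c, 2) → b:[1], c:[0, 2, 3]  free=[FFFF......]
after append(b, 3) → b:[1, 4, 5, 6], c:[0, 2, 3]  free=[FFFFFFF...]
after append(c, 1) → b:[1, 4, 5, 6], c:[0, 2, 3, 7]  free=[FFFFFFFF..]
after truncate(b, 1) → b:[1], c:[0, 2, 3, 7]  free=[FFFF...F..]
after append(b, 3) → b:[1, 4, 5, 6], c:[0, 2, 3, 7]  free=[FFFFFFFF..]
after append(c, 1) → b:[1, 4, 5, 6], c:[0, 2, 3, 7, 8]  free=[FFFFFFFFF.]
after create(a) → a:[9], b:[1, 4, 5, 6], c:[0, 2, 3, 7, 8]  free=[FFFFFFFFFF]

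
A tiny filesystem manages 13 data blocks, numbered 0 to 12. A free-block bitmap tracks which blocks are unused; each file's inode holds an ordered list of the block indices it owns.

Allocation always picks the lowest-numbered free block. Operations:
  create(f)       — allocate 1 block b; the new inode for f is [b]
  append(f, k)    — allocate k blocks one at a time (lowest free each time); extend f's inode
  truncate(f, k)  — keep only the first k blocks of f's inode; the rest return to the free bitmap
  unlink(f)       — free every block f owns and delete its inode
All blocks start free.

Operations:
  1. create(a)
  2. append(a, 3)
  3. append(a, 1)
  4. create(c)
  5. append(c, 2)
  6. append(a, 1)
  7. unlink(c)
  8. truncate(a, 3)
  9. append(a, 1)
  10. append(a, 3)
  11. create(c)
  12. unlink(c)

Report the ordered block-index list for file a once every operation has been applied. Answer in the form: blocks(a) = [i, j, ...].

create(a): bitmap=F............ | a=[0]
append(a, 3): bitmap=FFFF......... | a=[0, 1, 2, 3]
append(a, 1): bitmap=FFFFF........ | a=[0, 1, 2, 3, 4]
create(c): bitmap=FFFFFF....... | a=[0, 1, 2, 3, 4] c=[5]
append(c, 2): bitmap=FFFFFFFF..... | a=[0, 1, 2, 3, 4] c=[5, 6, 7]
append(a, 1): bitmap=FFFFFFFFF.... | a=[0, 1, 2, 3, 4, 8] c=[5, 6, 7]
unlink(c): bitmap=FFFFF...F.... | a=[0, 1, 2, 3, 4, 8]
truncate(a, 3): bitmap=FFF.......... | a=[0, 1, 2]
append(a, 1): bitmap=FFFF......... | a=[0, 1, 2, 3]
append(a, 3): bitmap=FFFFFFF...... | a=[0, 1, 2, 3, 4, 5, 6]
create(c): bitmap=FFFFFFFF..... | a=[0, 1, 2, 3, 4, 5, 6] c=[7]
unlink(c): bitmap=FFFFFFF...... | a=[0, 1, 2, 3, 4, 5, 6]

blocks(a) = [0, 1, 2, 3, 4, 5, 6]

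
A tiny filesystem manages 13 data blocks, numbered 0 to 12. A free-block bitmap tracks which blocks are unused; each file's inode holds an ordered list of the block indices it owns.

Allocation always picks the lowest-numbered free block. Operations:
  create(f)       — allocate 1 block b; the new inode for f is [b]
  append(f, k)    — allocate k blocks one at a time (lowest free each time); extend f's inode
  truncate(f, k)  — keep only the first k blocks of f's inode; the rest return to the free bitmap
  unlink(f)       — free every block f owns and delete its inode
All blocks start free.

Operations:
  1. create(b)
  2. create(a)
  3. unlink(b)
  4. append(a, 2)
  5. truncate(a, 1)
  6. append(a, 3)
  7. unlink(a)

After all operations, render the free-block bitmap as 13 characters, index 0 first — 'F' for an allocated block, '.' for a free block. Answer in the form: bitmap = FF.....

bitmap = .............

[1] create(b) — b=0 (map F............)
[2] create(a) — a=1 b=0 (map FF...........)
[3] unlink(b) — a=1 (map .F...........)
[4] append(a, 2) — a=1,0,2 (map FFF..........)
[5] truncate(a, 1) — a=1 (map .F...........)
[6] append(a, 3) — a=1,0,2,3 (map FFFF.........)
[7] unlink(a) —  (map .............)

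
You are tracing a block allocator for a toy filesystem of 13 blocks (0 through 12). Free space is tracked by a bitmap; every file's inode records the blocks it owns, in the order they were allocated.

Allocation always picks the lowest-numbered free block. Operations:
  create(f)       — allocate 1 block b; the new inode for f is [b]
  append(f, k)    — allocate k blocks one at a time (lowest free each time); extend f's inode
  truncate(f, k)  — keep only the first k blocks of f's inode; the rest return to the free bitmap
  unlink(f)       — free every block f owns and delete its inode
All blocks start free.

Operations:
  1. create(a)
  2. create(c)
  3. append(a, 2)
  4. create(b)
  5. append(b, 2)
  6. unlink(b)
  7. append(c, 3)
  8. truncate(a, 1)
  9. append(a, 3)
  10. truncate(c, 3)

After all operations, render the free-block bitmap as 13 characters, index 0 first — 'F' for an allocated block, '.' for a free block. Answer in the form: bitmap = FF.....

create(a): bitmap=F............ | a=[0]
create(c): bitmap=FF........... | a=[0] c=[1]
append(a, 2): bitmap=FFFF......... | a=[0, 2, 3] c=[1]
create(b): bitmap=FFFFF........ | a=[0, 2, 3] b=[4] c=[1]
append(b, 2): bitmap=FFFFFFF...... | a=[0, 2, 3] b=[4, 5, 6] c=[1]
unlink(b): bitmap=FFFF......... | a=[0, 2, 3] c=[1]
append(c, 3): bitmap=FFFFFFF...... | a=[0, 2, 3] c=[1, 4, 5, 6]
truncate(a, 1): bitmap=FF..FFF...... | a=[0] c=[1, 4, 5, 6]
append(a, 3): bitmap=FFFFFFFF..... | a=[0, 2, 3, 7] c=[1, 4, 5, 6]
truncate(c, 3): bitmap=FFFFFF.F..... | a=[0, 2, 3, 7] c=[1, 4, 5]

bitmap = FFFFFF.F.....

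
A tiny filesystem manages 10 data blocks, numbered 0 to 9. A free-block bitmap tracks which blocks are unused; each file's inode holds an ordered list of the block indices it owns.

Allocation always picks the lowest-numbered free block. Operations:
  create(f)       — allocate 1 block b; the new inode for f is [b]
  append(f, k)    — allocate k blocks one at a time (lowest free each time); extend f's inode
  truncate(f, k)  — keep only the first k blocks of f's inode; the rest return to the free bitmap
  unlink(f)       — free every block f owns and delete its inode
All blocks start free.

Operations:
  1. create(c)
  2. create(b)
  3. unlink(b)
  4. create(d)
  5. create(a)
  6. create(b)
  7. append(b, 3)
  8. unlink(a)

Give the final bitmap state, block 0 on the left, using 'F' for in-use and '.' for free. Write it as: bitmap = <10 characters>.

[1] create(c) — c=0 (map F.........)
[2] create(b) — b=1 c=0 (map FF........)
[3] unlink(b) — c=0 (map F.........)
[4] create(d) — c=0 d=1 (map FF........)
[5] create(a) — a=2 c=0 d=1 (map FFF.......)
[6] create(b) — a=2 b=3 c=0 d=1 (map FFFF......)
[7] append(b, 3) — a=2 b=3,4,5,6 c=0 d=1 (map FFFFFFF...)
[8] unlink(a) — b=3,4,5,6 c=0 d=1 (map FF.FFFF...)

bitmap = FF.FFFF...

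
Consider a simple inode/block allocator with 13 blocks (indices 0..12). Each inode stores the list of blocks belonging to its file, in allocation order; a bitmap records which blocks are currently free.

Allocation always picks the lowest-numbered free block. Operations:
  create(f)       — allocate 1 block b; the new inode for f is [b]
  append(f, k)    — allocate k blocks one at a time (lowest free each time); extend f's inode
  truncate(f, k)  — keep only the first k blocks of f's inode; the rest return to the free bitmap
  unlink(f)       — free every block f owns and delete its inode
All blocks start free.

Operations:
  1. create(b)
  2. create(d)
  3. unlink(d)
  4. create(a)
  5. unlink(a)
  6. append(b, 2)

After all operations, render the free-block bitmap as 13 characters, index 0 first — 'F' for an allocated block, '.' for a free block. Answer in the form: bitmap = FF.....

bitmap = FFF..........

  1. create(b)  ⇒  F............  {b→[0]}
  2. create(d)  ⇒  FF...........  {b→[0]; d→[1]}
  3. unlink(d)  ⇒  F............  {b→[0]}
  4. create(a)  ⇒  FF...........  {a→[1]; b→[0]}
  5. unlink(a)  ⇒  F............  {b→[0]}
  6. append(b, 2)  ⇒  FFF..........  {b→[0, 1, 2]}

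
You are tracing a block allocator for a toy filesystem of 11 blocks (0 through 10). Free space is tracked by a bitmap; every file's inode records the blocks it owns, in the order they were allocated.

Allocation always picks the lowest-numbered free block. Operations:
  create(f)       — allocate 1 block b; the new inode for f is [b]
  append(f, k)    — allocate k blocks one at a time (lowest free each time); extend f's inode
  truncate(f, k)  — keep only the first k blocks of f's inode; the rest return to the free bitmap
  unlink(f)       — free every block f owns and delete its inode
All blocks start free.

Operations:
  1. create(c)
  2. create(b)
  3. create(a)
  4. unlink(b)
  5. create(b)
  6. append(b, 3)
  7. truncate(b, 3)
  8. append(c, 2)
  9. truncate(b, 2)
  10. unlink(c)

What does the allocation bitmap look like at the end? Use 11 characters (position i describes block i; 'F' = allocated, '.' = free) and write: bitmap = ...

create(c): bitmap=F.......... | c=[0]
create(b): bitmap=FF......... | b=[1] c=[0]
create(a): bitmap=FFF........ | a=[2] b=[1] c=[0]
unlink(b): bitmap=F.F........ | a=[2] c=[0]
create(b): bitmap=FFF........ | a=[2] b=[1] c=[0]
append(b, 3): bitmap=FFFFFF..... | a=[2] b=[1, 3, 4, 5] c=[0]
truncate(b, 3): bitmap=FFFFF...... | a=[2] b=[1, 3, 4] c=[0]
append(c, 2): bitmap=FFFFFFF.... | a=[2] b=[1, 3, 4] c=[0, 5, 6]
truncate(b, 2): bitmap=FFFF.FF.... | a=[2] b=[1, 3] c=[0, 5, 6]
unlink(c): bitmap=.FFF....... | a=[2] b=[1, 3]

bitmap = .FFF.......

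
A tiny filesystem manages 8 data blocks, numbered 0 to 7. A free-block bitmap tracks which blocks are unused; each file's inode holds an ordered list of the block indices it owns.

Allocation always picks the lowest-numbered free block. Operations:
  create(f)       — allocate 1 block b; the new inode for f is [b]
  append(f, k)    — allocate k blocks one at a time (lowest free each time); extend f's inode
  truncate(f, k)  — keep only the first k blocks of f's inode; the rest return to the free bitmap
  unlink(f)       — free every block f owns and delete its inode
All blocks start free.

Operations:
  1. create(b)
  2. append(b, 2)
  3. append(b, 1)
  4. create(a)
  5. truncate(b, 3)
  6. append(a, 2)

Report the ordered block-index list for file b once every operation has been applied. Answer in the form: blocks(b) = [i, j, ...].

create(b): bitmap=F....... | b=[0]
append(b, 2): bitmap=FFF..... | b=[0, 1, 2]
append(b, 1): bitmap=FFFF.... | b=[0, 1, 2, 3]
create(a): bitmap=FFFFF... | a=[4] b=[0, 1, 2, 3]
truncate(b, 3): bitmap=FFF.F... | a=[4] b=[0, 1, 2]
append(a, 2): bitmap=FFFFFF.. | a=[4, 3, 5] b=[0, 1, 2]

blocks(b) = [0, 1, 2]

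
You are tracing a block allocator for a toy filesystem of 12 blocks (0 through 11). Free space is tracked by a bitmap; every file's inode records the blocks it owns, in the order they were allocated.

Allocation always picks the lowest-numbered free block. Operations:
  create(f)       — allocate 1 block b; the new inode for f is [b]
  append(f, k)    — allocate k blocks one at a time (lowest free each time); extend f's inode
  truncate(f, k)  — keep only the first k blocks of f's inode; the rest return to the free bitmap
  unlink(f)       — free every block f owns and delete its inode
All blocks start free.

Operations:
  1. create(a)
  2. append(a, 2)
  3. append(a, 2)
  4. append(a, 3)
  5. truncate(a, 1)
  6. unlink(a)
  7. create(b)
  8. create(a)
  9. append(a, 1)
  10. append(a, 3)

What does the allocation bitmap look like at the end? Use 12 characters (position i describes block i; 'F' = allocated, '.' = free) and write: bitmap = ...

bitmap = FFFFFF......

after create(a) → a:[0]  free=[F...........]
after append(a, 2) → a:[0, 1, 2]  free=[FFF.........]
after append(a, 2) → a:[0, 1, 2, 3, 4]  free=[FFFFF.......]
after append(a, 3) → a:[0, 1, 2, 3, 4, 5, 6, 7]  free=[FFFFFFFF....]
after truncate(a, 1) → a:[0]  free=[F...........]
after unlink(a) →   free=[............]
after create(b) → b:[0]  free=[F...........]
after create(a) → a:[1], b:[0]  free=[FF..........]
after append(a, 1) → a:[1, 2], b:[0]  free=[FFF.........]
after append(a, 3) → a:[1, 2, 3, 4, 5], b:[0]  free=[FFFFFF......]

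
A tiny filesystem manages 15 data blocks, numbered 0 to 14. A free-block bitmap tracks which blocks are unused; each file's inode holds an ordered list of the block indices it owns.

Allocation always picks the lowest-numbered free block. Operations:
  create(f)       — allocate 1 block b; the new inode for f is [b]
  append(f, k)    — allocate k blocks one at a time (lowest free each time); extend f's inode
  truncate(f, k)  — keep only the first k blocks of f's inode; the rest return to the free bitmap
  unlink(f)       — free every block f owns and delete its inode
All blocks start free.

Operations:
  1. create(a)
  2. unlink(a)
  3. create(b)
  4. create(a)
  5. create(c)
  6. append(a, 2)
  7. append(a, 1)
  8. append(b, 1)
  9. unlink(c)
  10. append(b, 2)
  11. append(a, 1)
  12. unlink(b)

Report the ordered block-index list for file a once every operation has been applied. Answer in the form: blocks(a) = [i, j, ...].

blocks(a) = [1, 3, 4, 5, 8]

after create(a) → a:[0]  free=[F..............]
after unlink(a) →   free=[...............]
after create(b) → b:[0]  free=[F..............]
after create(a) → a:[1], b:[0]  free=[FF.............]
after create(c) → a:[1], b:[0], c:[2]  free=[FFF............]
after append(a, 2) → a:[1, 3, 4], b:[0], c:[2]  free=[FFFFF..........]
after append(a, 1) → a:[1, 3, 4, 5], b:[0], c:[2]  free=[FFFFFF.........]
after append(b, 1) → a:[1, 3, 4, 5], b:[0, 6], c:[2]  free=[FFFFFFF........]
after unlink(c) → a:[1, 3, 4, 5], b:[0, 6]  free=[FF.FFFF........]
after append(b, 2) → a:[1, 3, 4, 5], b:[0, 6, 2, 7]  free=[FFFFFFFF.......]
after append(a, 1) → a:[1, 3, 4, 5, 8], b:[0, 6, 2, 7]  free=[FFFFFFFFF......]
after unlink(b) → a:[1, 3, 4, 5, 8]  free=[.F.FFF..F......]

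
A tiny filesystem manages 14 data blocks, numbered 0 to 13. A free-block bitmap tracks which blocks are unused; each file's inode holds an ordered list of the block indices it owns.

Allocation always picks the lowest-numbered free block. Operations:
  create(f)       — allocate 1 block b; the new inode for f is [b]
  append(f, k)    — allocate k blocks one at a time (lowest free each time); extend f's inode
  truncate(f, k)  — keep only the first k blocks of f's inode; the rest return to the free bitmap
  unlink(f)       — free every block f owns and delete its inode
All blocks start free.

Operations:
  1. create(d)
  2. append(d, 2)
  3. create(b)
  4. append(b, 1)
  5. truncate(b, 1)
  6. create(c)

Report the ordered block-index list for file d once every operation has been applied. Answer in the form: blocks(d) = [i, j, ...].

create(d): bitmap=F............. | d=[0]
append(d, 2): bitmap=FFF........... | d=[0, 1, 2]
create(b): bitmap=FFFF.......... | b=[3] d=[0, 1, 2]
append(b, 1): bitmap=FFFFF......... | b=[3, 4] d=[0, 1, 2]
truncate(b, 1): bitmap=FFFF.......... | b=[3] d=[0, 1, 2]
create(c): bitmap=FFFFF......... | b=[3] c=[4] d=[0, 1, 2]

blocks(d) = [0, 1, 2]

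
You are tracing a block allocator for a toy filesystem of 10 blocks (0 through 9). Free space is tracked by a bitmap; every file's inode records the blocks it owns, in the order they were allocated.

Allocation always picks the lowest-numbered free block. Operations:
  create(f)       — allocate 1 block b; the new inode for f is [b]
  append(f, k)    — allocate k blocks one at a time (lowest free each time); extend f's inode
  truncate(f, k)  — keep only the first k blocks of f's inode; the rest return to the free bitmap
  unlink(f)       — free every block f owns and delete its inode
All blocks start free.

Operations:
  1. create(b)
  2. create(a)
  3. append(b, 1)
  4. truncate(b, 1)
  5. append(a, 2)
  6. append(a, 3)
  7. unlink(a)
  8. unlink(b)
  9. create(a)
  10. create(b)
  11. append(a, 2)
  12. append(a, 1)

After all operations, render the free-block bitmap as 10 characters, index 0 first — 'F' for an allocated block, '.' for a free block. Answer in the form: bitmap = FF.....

[1] create(b) — b=0 (map F.........)
[2] create(a) — a=1 b=0 (map FF........)
[3] append(b, 1) — a=1 b=0,2 (map FFF.......)
[4] truncate(b, 1) — a=1 b=0 (map FF........)
[5] append(a, 2) — a=1,2,3 b=0 (map FFFF......)
[6] append(a, 3) — a=1,2,3,4,5,6 b=0 (map FFFFFFF...)
[7] unlink(a) — b=0 (map F.........)
[8] unlink(b) —  (map ..........)
[9] create(a) — a=0 (map F.........)
[10] create(b) — a=0 b=1 (map FF........)
[11] append(a, 2) — a=0,2,3 b=1 (map FFFF......)
[12] append(a, 1) — a=0,2,3,4 b=1 (map FFFFF.....)

bitmap = FFFFF.....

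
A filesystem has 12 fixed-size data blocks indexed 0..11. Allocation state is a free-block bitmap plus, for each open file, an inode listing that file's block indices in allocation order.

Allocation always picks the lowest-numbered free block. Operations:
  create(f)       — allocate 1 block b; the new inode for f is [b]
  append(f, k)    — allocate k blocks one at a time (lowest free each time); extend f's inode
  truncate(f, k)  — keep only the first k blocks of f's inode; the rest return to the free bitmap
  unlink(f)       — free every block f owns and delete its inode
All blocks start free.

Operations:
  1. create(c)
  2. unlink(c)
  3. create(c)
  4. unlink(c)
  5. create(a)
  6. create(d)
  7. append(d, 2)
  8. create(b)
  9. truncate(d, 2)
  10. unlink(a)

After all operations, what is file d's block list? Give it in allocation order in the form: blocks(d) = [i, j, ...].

  1. create(c)  ⇒  F...........  {c→[0]}
  2. unlink(c)  ⇒  ............  {}
  3. create(c)  ⇒  F...........  {c→[0]}
  4. unlink(c)  ⇒  ............  {}
  5. create(a)  ⇒  F...........  {a→[0]}
  6. create(d)  ⇒  FF..........  {a→[0]; d→[1]}
  7. append(d, 2)  ⇒  FFFF........  {a→[0]; d→[1, 2, 3]}
  8. create(b)  ⇒  FFFFF.......  {a→[0]; b→[4]; d→[1, 2, 3]}
  9. truncate(d, 2)  ⇒  FFF.F.......  {a→[0]; b→[4]; d→[1, 2]}
  10. unlink(a)  ⇒  .FF.F.......  {b→[4]; d→[1, 2]}

blocks(d) = [1, 2]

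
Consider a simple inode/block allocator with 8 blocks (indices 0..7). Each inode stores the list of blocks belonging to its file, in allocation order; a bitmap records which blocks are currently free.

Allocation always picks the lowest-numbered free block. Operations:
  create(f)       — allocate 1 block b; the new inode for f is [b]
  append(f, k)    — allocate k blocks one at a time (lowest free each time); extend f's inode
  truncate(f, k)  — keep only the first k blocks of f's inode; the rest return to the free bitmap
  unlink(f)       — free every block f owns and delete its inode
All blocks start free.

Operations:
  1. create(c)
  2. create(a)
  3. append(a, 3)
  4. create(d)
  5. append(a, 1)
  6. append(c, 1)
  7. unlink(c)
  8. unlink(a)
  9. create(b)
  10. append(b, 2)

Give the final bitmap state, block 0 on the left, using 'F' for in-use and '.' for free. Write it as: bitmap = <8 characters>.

create(c): bitmap=F....... | c=[0]
create(a): bitmap=FF...... | a=[1] c=[0]
append(a, 3): bitmap=FFFFF... | a=[1, 2, 3, 4] c=[0]
create(d): bitmap=FFFFFF.. | a=[1, 2, 3, 4] c=[0] d=[5]
append(a, 1): bitmap=FFFFFFF. | a=[1, 2, 3, 4, 6] c=[0] d=[5]
append(c, 1): bitmap=FFFFFFFF | a=[1, 2, 3, 4, 6] c=[0, 7] d=[5]
unlink(c): bitmap=.FFFFFF. | a=[1, 2, 3, 4, 6] d=[5]
unlink(a): bitmap=.....F.. | d=[5]
create(b): bitmap=F....F.. | b=[0] d=[5]
append(b, 2): bitmap=FFF..F.. | b=[0, 1, 2] d=[5]

bitmap = FFF..F..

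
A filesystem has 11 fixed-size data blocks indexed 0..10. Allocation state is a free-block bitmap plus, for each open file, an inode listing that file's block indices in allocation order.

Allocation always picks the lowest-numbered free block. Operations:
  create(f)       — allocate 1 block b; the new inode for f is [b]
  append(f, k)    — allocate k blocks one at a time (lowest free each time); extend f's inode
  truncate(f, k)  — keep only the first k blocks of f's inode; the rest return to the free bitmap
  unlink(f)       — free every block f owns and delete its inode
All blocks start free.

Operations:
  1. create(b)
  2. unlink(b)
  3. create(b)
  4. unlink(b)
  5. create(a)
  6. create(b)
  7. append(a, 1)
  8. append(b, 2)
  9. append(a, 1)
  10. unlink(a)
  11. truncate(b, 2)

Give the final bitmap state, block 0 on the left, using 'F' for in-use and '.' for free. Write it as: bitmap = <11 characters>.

bitmap = .F.F.......

  1. create(b)  ⇒  F..........  {b→[0]}
  2. unlink(b)  ⇒  ...........  {}
  3. create(b)  ⇒  F..........  {b→[0]}
  4. unlink(b)  ⇒  ...........  {}
  5. create(a)  ⇒  F..........  {a→[0]}
  6. create(b)  ⇒  FF.........  {a→[0]; b→[1]}
  7. append(a, 1)  ⇒  FFF........  {a→[0, 2]; b→[1]}
  8. append(b, 2)  ⇒  FFFFF......  {a→[0, 2]; b→[1, 3, 4]}
  9. append(a, 1)  ⇒  FFFFFF.....  {a→[0, 2, 5]; b→[1, 3, 4]}
  10. unlink(a)  ⇒  .F.FF......  {b→[1, 3, 4]}
  11. truncate(b, 2)  ⇒  .F.F.......  {b→[1, 3]}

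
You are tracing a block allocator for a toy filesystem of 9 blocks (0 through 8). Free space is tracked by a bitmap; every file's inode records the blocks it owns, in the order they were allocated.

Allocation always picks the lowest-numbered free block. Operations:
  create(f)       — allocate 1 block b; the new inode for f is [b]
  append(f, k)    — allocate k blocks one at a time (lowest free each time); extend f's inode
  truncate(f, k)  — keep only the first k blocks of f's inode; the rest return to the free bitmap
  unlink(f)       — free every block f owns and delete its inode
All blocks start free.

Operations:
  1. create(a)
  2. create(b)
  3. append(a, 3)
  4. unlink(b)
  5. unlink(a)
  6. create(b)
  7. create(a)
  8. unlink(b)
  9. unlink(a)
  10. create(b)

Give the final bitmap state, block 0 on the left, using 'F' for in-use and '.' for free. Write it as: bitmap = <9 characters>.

create(a): bitmap=F........ | a=[0]
create(b): bitmap=FF....... | a=[0] b=[1]
append(a, 3): bitmap=FFFFF.... | a=[0, 2, 3, 4] b=[1]
unlink(b): bitmap=F.FFF.... | a=[0, 2, 3, 4]
unlink(a): bitmap=......... | 
create(b): bitmap=F........ | b=[0]
create(a): bitmap=FF....... | a=[1] b=[0]
unlink(b): bitmap=.F....... | a=[1]
unlink(a): bitmap=......... | 
create(b): bitmap=F........ | b=[0]

bitmap = F........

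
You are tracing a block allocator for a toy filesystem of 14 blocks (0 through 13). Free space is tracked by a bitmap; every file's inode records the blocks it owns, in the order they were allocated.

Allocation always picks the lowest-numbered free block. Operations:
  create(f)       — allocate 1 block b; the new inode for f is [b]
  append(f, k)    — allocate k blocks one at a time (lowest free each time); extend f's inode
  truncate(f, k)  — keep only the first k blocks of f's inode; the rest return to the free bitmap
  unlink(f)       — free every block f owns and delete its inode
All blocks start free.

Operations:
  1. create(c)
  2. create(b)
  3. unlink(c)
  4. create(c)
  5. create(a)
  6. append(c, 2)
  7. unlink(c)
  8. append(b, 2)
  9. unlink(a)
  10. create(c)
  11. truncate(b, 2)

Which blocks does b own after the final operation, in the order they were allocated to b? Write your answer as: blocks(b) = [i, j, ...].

create(c): bitmap=F............. | c=[0]
create(b): bitmap=FF............ | b=[1] c=[0]
unlink(c): bitmap=.F............ | b=[1]
create(c): bitmap=FF............ | b=[1] c=[0]
create(a): bitmap=FFF........... | a=[2] b=[1] c=[0]
append(c, 2): bitmap=FFFFF......... | a=[2] b=[1] c=[0, 3, 4]
unlink(c): bitmap=.FF........... | a=[2] b=[1]
append(b, 2): bitmap=FFFF.......... | a=[2] b=[1, 0, 3]
unlink(a): bitmap=FF.F.......... | b=[1, 0, 3]
create(c): bitmap=FFFF.......... | b=[1, 0, 3] c=[2]
truncate(b, 2): bitmap=FFF........... | b=[1, 0] c=[2]

blocks(b) = [1, 0]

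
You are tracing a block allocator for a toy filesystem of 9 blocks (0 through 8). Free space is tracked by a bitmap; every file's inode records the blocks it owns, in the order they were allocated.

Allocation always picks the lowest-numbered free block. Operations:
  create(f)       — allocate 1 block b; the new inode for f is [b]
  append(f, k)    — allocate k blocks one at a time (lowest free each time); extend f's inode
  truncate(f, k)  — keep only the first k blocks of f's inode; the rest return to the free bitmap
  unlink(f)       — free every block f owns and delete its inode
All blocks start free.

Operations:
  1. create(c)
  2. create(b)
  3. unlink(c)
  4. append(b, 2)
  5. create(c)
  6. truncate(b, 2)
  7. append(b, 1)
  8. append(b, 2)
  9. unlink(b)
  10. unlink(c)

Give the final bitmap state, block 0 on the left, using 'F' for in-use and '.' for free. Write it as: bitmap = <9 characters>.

bitmap = .........

create(c): bitmap=F........ | c=[0]
create(b): bitmap=FF....... | b=[1] c=[0]
unlink(c): bitmap=.F....... | b=[1]
append(b, 2): bitmap=FFF...... | b=[1, 0, 2]
create(c): bitmap=FFFF..... | b=[1, 0, 2] c=[3]
truncate(b, 2): bitmap=FF.F..... | b=[1, 0] c=[3]
append(b, 1): bitmap=FFFF..... | b=[1, 0, 2] c=[3]
append(b, 2): bitmap=FFFFFF... | b=[1, 0, 2, 4, 5] c=[3]
unlink(b): bitmap=...F..... | c=[3]
unlink(c): bitmap=......... | 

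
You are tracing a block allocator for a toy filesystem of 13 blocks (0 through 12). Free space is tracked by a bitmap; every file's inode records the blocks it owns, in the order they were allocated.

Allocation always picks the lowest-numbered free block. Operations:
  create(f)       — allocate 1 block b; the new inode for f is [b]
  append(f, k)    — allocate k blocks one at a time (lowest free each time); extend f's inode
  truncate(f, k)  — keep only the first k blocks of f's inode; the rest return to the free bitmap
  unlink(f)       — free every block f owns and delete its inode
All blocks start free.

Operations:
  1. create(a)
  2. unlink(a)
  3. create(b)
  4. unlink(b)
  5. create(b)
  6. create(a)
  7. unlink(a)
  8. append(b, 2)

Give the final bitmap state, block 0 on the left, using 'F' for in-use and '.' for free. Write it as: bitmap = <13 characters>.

after create(a) → a:[0]  free=[F............]
after unlink(a) →   free=[.............]
after create(b) → b:[0]  free=[F............]
after unlink(b) →   free=[.............]
after create(b) → b:[0]  free=[F............]
after create(a) → a:[1], b:[0]  free=[FF...........]
after unlink(a) → b:[0]  free=[F............]
after append(b, 2) → b:[0, 1, 2]  free=[FFF..........]

bitmap = FFF..........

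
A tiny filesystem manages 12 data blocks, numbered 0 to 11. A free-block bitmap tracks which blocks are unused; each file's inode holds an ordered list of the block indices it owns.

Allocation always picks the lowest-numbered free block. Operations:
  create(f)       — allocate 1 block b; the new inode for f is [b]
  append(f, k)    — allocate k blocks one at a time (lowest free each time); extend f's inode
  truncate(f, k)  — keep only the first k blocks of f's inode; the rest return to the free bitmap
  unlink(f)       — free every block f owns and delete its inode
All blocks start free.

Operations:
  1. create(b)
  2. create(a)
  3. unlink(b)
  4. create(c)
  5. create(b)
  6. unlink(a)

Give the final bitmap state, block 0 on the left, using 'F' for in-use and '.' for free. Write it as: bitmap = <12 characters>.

bitmap = F.F.........

  1. create(b)  ⇒  F...........  {b→[0]}
  2. create(a)  ⇒  FF..........  {a→[1]; b→[0]}
  3. unlink(b)  ⇒  .F..........  {a→[1]}
  4. create(c)  ⇒  FF..........  {a→[1]; c→[0]}
  5. create(b)  ⇒  FFF.........  {a→[1]; b→[2]; c→[0]}
  6. unlink(a)  ⇒  F.F.........  {b→[2]; c→[0]}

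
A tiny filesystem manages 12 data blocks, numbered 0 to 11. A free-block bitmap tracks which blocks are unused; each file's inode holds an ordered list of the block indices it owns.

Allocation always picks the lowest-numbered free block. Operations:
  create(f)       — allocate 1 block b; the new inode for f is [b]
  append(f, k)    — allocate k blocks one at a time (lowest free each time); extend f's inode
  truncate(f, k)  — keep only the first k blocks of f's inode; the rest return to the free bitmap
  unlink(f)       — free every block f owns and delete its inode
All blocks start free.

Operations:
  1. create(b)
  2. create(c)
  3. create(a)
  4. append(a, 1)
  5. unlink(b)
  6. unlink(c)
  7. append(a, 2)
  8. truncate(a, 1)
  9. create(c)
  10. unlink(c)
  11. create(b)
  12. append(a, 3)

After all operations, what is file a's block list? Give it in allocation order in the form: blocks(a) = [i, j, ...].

blocks(a) = [2, 1, 3, 4]

create(b): bitmap=F........... | b=[0]
create(c): bitmap=FF.......... | b=[0] c=[1]
create(a): bitmap=FFF......... | a=[2] b=[0] c=[1]
append(a, 1): bitmap=FFFF........ | a=[2, 3] b=[0] c=[1]
unlink(b): bitmap=.FFF........ | a=[2, 3] c=[1]
unlink(c): bitmap=..FF........ | a=[2, 3]
append(a, 2): bitmap=FFFF........ | a=[2, 3, 0, 1]
truncate(a, 1): bitmap=..F......... | a=[2]
create(c): bitmap=F.F......... | a=[2] c=[0]
unlink(c): bitmap=..F......... | a=[2]
create(b): bitmap=F.F......... | a=[2] b=[0]
append(a, 3): bitmap=FFFFF....... | a=[2, 1, 3, 4] b=[0]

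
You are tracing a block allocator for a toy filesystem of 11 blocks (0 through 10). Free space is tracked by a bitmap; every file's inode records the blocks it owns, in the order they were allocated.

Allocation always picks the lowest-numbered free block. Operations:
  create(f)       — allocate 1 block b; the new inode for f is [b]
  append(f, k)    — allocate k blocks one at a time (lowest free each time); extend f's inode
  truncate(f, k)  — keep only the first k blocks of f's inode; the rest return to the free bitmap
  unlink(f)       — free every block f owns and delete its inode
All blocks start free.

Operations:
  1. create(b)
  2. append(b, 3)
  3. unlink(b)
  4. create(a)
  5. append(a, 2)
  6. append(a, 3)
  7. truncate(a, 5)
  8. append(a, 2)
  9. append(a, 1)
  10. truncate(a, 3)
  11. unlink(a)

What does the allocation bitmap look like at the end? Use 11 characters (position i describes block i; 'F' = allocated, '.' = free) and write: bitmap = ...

bitmap = ...........

  1. create(b)  ⇒  F..........  {b→[0]}
  2. append(b, 3)  ⇒  FFFF.......  {b→[0, 1, 2, 3]}
  3. unlink(b)  ⇒  ...........  {}
  4. create(a)  ⇒  F..........  {a→[0]}
  5. append(a, 2)  ⇒  FFF........  {a→[0, 1, 2]}
  6. append(a, 3)  ⇒  FFFFFF.....  {a→[0, 1, 2, 3, 4, 5]}
  7. truncate(a, 5)  ⇒  FFFFF......  {a→[0, 1, 2, 3, 4]}
  8. append(a, 2)  ⇒  FFFFFFF....  {a→[0, 1, 2, 3, 4, 5, 6]}
  9. append(a, 1)  ⇒  FFFFFFFF...  {a→[0, 1, 2, 3, 4, 5, 6, 7]}
  10. truncate(a, 3)  ⇒  FFF........  {a→[0, 1, 2]}
  11. unlink(a)  ⇒  ...........  {}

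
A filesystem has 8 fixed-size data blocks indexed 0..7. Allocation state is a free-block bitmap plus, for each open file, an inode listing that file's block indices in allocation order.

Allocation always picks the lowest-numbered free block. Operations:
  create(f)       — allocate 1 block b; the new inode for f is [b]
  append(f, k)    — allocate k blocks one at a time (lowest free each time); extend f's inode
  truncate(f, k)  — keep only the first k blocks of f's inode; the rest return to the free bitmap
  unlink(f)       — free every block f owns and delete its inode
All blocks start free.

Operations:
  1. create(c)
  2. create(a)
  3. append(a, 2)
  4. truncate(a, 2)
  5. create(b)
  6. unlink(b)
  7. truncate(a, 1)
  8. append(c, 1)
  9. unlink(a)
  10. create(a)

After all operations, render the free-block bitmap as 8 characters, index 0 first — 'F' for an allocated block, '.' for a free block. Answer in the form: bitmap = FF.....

[1] create(c) — c=0 (map F.......)
[2] create(a) — a=1 c=0 (map FF......)
[3] append(a, 2) — a=1,2,3 c=0 (map FFFF....)
[4] truncate(a, 2) — a=1,2 c=0 (map FFF.....)
[5] create(b) — a=1,2 b=3 c=0 (map FFFF....)
[6] unlink(b) — a=1,2 c=0 (map FFF.....)
[7] truncate(a, 1) — a=1 c=0 (map FF......)
[8] append(c, 1) — a=1 c=0,2 (map FFF.....)
[9] unlink(a) — c=0,2 (map F.F.....)
[10] create(a) — a=1 c=0,2 (map FFF.....)

bitmap = FFF.....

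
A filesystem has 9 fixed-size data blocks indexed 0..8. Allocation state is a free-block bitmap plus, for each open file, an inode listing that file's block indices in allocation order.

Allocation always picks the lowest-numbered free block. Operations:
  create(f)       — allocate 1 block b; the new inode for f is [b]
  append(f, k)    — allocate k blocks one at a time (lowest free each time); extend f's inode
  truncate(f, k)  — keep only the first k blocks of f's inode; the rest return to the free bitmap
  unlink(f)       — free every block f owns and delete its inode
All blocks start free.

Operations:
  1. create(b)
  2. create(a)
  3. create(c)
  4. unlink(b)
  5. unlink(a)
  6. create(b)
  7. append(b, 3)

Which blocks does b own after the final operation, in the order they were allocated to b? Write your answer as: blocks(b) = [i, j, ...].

blocks(b) = [0, 1, 3, 4]

  1. create(b)  ⇒  F........  {b→[0]}
  2. create(a)  ⇒  FF.......  {a→[1]; b→[0]}
  3. create(c)  ⇒  FFF......  {a→[1]; b→[0]; c→[2]}
  4. unlink(b)  ⇒  .FF......  {a→[1]; c→[2]}
  5. unlink(a)  ⇒  ..F......  {c→[2]}
  6. create(b)  ⇒  F.F......  {b→[0]; c→[2]}
  7. append(b, 3)  ⇒  FFFFF....  {b→[0, 1, 3, 4]; c→[2]}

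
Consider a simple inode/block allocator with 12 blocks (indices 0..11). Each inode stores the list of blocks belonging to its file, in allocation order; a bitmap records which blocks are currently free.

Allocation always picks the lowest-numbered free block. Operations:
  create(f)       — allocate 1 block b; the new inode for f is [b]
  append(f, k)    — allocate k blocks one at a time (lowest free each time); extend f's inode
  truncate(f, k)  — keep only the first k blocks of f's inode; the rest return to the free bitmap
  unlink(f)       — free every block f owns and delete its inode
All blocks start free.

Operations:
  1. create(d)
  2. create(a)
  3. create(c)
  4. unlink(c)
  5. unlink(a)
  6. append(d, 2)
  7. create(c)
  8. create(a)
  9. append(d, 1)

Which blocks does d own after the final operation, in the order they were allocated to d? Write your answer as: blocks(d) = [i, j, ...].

[1] create(d) — d=0 (map F...........)
[2] create(a) — a=1 d=0 (map FF..........)
[3] create(c) — a=1 c=2 d=0 (map FFF.........)
[4] unlink(c) — a=1 d=0 (map FF..........)
[5] unlink(a) — d=0 (map F...........)
[6] append(d, 2) — d=0,1,2 (map FFF.........)
[7] create(c) — c=3 d=0,1,2 (map FFFF........)
[8] create(a) — a=4 c=3 d=0,1,2 (map FFFFF.......)
[9] append(d, 1) — a=4 c=3 d=0,1,2,5 (map FFFFFF......)

blocks(d) = [0, 1, 2, 5]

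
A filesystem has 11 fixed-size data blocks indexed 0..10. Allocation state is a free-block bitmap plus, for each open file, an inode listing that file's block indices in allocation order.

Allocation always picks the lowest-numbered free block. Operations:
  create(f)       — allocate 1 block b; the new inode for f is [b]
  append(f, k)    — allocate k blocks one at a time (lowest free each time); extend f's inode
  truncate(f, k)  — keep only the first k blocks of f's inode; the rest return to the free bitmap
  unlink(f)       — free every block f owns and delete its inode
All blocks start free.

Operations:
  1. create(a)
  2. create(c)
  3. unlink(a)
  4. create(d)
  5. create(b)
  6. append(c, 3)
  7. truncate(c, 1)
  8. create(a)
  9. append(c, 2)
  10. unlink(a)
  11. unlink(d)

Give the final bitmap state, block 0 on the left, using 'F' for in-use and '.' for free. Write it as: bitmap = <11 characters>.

  1. create(a)  ⇒  F..........  {a→[0]}
  2. create(c)  ⇒  FF.........  {a→[0]; c→[1]}
  3. unlink(a)  ⇒  .F.........  {c→[1]}
  4. create(d)  ⇒  FF.........  {c→[1]; d→[0]}
  5. create(b)  ⇒  FFF........  {b→[2]; c→[1]; d→[0]}
  6. append(c, 3)  ⇒  FFFFFF.....  {b→[2]; c→[1, 3, 4, 5]; d→[0]}
  7. truncate(c, 1)  ⇒  FFF........  {b→[2]; c→[1]; d→[0]}
  8. create(a)  ⇒  FFFF.......  {a→[3]; b→[2]; c→[1]; d→[0]}
  9. append(c, 2)  ⇒  FFFFFF.....  {a→[3]; b→[2]; c→[1, 4, 5]; d→[0]}
  10. unlink(a)  ⇒  FFF.FF.....  {b→[2]; c→[1, 4, 5]; d→[0]}
  11. unlink(d)  ⇒  .FF.FF.....  {b→[2]; c→[1, 4, 5]}

bitmap = .FF.FF.....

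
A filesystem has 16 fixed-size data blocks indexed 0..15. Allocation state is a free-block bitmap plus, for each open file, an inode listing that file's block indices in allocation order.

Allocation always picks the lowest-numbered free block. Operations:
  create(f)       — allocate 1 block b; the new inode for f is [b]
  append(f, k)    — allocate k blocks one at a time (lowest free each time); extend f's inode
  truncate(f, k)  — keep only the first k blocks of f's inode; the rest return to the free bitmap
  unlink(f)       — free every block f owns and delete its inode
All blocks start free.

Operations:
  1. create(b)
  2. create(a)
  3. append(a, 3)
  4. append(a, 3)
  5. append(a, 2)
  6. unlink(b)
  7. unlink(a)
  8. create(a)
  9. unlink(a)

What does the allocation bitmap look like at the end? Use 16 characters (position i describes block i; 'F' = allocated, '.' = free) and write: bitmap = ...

bitmap = ................

create(b): bitmap=F............... | b=[0]
create(a): bitmap=FF.............. | a=[1] b=[0]
append(a, 3): bitmap=FFFFF........... | a=[1, 2, 3, 4] b=[0]
append(a, 3): bitmap=FFFFFFFF........ | a=[1, 2, 3, 4, 5, 6, 7] b=[0]
append(a, 2): bitmap=FFFFFFFFFF...... | a=[1, 2, 3, 4, 5, 6, 7, 8, 9] b=[0]
unlink(b): bitmap=.FFFFFFFFF...... | a=[1, 2, 3, 4, 5, 6, 7, 8, 9]
unlink(a): bitmap=................ | 
create(a): bitmap=F............... | a=[0]
unlink(a): bitmap=................ | 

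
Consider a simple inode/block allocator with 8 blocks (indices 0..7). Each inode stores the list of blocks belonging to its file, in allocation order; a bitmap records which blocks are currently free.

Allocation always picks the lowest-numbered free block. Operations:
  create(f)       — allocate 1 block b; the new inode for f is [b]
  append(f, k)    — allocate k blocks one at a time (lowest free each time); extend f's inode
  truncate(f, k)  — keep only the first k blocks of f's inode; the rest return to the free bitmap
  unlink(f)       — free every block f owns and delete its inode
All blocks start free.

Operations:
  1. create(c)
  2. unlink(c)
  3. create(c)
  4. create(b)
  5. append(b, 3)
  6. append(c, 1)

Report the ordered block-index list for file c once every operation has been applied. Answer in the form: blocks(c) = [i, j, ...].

blocks(c) = [0, 5]

[1] create(c) — c=0 (map F.......)
[2] unlink(c) —  (map ........)
[3] create(c) — c=0 (map F.......)
[4] create(b) — b=1 c=0 (map FF......)
[5] append(b, 3) — b=1,2,3,4 c=0 (map FFFFF...)
[6] append(c, 1) — b=1,2,3,4 c=0,5 (map FFFFFF..)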